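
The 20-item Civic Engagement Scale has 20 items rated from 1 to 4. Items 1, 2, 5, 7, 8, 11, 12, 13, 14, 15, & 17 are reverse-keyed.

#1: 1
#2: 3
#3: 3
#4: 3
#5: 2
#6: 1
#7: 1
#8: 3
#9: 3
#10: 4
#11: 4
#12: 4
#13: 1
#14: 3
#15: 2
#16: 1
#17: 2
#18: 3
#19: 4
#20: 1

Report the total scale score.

52

Reverse-coded items (reverse-coded value = 5 − response):
  item 1: 5 − 1 = 4
  item 2: 5 − 3 = 2
  item 5: 5 − 2 = 3
  item 7: 5 − 1 = 4
  item 8: 5 − 3 = 2
  item 11: 5 − 4 = 1
  item 12: 5 − 4 = 1
  item 13: 5 − 1 = 4
  item 14: 5 − 3 = 2
  item 15: 5 − 2 = 3
  item 17: 5 − 2 = 3
After reverse-coding: 4, 2, 3, 3, 3, 1, 4, 2, 3, 4, 1, 1, 4, 2, 3, 1, 3, 3, 4, 1
Total = 4 + 2 + 3 + 3 + 3 + 1 + 4 + 2 + 3 + 4 + 1 + 1 + 4 + 2 + 3 + 1 + 3 + 3 + 4 + 1 = 52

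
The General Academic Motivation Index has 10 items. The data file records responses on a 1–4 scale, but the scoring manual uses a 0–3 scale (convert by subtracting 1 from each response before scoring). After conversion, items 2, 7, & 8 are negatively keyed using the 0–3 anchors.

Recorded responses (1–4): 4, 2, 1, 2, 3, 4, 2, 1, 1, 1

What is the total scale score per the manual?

16

Convert to 0–3: 3, 1, 0, 1, 2, 3, 1, 0, 0, 0
Reverse-coded (reverse-coded value = 3 − response):
  item 2: 3 − 1 = 2
  item 7: 3 − 1 = 2
  item 8: 3 − 0 = 3
Scored: 3, 2, 0, 1, 2, 3, 2, 3, 0, 0
Total = 16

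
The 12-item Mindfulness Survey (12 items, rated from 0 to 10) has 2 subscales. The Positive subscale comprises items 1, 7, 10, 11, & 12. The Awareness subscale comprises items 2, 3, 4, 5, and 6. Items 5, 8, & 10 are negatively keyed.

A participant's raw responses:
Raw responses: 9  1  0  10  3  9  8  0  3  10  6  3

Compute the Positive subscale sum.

Positive items: 1, 7, 10, 11, 12.
Of these, item 10 is negatively keyed; on a 0–10 scale, reversed = 10 − raw.
  item 1: 9
  item 7: 8
  item 10: 10 − 10 = 0
  item 11: 6
  item 12: 3
Sum = 9 + 8 + 0 + 6 + 3 = 26

26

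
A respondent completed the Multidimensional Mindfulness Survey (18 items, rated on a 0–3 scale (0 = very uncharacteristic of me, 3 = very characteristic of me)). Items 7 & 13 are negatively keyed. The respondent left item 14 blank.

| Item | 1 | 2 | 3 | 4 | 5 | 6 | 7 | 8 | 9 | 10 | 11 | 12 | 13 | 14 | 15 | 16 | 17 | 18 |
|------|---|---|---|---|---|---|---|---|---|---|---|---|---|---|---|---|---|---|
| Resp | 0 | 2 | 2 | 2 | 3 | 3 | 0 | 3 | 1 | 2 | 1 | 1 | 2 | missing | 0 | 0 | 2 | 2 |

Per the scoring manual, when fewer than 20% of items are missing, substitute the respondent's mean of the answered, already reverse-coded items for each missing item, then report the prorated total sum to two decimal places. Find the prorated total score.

29.65

Reverse-coded (reverse-coded value = 3 − response):
  item 7: 3 − 0 = 3
  item 13: 3 − 2 = 1
Completed scored items (17 of 18): 0, 2, 2, 2, 3, 3, 3, 3, 1, 2, 1, 1, 1, 0, 0, 2, 2; sum = 28.
Person mean = 28 / 17 ≈ 1.6471
Prorated total = (28 / 17) × 18 = 29.65 (to 2 dp)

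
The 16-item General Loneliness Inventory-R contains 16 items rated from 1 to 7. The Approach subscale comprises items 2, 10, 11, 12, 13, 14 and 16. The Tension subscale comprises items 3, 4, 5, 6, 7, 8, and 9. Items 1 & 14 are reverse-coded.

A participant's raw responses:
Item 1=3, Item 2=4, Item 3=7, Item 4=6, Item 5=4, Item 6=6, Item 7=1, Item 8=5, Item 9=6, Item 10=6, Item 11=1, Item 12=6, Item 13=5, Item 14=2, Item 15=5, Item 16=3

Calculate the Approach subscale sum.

31

Approach items: 2, 10, 11, 12, 13, 14, 16.
Of these, item 14 is reverse-coded; reversed = (1+7) − raw = 8 − raw.
  item 2: 4
  item 10: 6
  item 11: 1
  item 12: 6
  item 13: 5
  item 14: 8 − 2 = 6
  item 16: 3
Sum = 4 + 6 + 1 + 6 + 5 + 6 + 3 = 31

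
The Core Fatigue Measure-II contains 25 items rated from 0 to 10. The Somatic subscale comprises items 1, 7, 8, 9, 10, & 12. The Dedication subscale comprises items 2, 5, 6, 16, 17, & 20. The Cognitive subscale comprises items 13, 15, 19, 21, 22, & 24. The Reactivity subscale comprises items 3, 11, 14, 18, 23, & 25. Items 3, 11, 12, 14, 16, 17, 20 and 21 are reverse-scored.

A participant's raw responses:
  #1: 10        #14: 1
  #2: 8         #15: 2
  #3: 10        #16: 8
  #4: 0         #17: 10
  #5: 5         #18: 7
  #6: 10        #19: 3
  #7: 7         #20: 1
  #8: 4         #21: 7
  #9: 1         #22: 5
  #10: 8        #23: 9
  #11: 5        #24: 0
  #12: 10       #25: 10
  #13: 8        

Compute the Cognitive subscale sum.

21

Cognitive items: 13, 15, 19, 21, 22, 24.
Of these, item 21 is reverse-scored; reversed = (0+10) − raw = 10 − raw.
  item 13: 8
  item 15: 2
  item 19: 3
  item 21: 10 − 7 = 3
  item 22: 5
  item 24: 0
Sum = 8 + 2 + 3 + 3 + 5 + 0 = 21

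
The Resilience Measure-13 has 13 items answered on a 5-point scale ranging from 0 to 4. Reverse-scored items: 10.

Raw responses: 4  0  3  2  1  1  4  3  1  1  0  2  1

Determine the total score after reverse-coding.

Reverse-scored items use 4 − raw:
  item 10: 4 − 1 = 3
Scored items: 4, 0, 3, 2, 1, 1, 4, 3, 1, 3, 0, 2, 1
Total = 4 + 0 + 3 + 2 + 1 + 1 + 4 + 3 + 1 + 3 + 0 + 2 + 1 = 25

25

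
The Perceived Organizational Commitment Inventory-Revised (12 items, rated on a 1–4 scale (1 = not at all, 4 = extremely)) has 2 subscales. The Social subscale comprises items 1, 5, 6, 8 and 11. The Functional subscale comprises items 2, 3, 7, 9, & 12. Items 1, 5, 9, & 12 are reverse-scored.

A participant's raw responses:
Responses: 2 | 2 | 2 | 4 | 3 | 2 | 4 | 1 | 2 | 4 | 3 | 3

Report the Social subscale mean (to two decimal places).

Social items: 1, 5, 6, 8, 11.
Of these, items 1 and 5 are reverse-scored; on a 1–4 scale, reversed = 5 − raw.
  item 1: 5 − 2 = 3
  item 5: 5 − 3 = 2
  item 6: 2
  item 8: 1
  item 11: 3
Sum = 3 + 2 + 2 + 1 + 3 = 11
Mean = 11 / 5 = 2.20

2.20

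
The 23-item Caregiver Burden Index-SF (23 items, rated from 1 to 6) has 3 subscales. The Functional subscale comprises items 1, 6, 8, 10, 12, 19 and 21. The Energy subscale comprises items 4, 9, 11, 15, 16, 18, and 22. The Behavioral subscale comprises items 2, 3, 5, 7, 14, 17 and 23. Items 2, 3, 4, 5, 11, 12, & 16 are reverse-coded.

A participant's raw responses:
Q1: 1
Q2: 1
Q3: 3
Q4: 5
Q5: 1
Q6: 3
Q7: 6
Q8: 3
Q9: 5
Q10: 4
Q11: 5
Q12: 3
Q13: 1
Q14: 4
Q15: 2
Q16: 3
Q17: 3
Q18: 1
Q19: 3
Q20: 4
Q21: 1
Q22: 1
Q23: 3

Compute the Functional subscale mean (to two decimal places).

Functional items: 1, 6, 8, 10, 12, 19, 21.
Of these, item 12 is reverse-coded; reversed = (1+6) − raw = 7 − raw.
  item 1: 1
  item 6: 3
  item 8: 3
  item 10: 4
  item 12: 7 − 3 = 4
  item 19: 3
  item 21: 1
Sum = 1 + 3 + 3 + 4 + 4 + 3 + 1 = 19
Mean = 19 / 7 = 2.71

2.71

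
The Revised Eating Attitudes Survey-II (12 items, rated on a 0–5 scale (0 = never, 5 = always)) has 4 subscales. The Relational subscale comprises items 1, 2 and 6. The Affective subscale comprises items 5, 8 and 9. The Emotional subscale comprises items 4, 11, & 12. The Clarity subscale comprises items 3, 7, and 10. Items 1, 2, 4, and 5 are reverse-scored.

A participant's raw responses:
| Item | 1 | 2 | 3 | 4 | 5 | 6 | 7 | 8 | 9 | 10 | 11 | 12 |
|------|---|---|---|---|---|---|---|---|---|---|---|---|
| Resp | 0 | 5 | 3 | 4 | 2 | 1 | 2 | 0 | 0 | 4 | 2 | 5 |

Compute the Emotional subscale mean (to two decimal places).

2.67

Emotional items: 4, 11, 12.
Of these, item 4 is reverse-scored; on a 0–5 scale, reversed = 5 − raw.
  item 4: 5 − 4 = 1
  item 11: 2
  item 12: 5
Sum = 1 + 2 + 5 = 8
Mean = 8 / 3 = 2.67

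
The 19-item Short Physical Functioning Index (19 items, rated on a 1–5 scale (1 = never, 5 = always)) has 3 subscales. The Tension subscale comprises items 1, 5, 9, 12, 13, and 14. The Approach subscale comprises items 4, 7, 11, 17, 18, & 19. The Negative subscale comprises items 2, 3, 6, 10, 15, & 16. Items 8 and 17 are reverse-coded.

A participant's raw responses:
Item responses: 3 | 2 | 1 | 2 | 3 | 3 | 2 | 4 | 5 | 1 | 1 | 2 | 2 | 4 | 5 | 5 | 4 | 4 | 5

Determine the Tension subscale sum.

Tension items: 1, 5, 9, 12, 13, 14.
  item 1: 3
  item 5: 3
  item 9: 5
  item 12: 2
  item 13: 2
  item 14: 4
Sum = 3 + 3 + 5 + 2 + 2 + 4 = 19

19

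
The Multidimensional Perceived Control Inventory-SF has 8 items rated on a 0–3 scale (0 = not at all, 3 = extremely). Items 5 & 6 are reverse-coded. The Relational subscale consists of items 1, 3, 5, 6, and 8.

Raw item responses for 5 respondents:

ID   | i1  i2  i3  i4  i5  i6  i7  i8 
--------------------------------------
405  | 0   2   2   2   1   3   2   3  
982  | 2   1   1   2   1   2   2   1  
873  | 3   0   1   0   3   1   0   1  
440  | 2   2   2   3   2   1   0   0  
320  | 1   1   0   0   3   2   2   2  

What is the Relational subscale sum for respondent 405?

7

Respondent 405 raw: 0, 2, 2, 2, 1, 3, 2, 3.
Relational items: 1, 3, 5, 6, 8.
Reverse-coded (reversed = (0+3) − raw = 3 − raw):
  item 1: 0
  item 3: 2
  item 5: 3 − 1 = 2
  item 6: 3 − 3 = 0
  item 8: 3
Sum = 0 + 2 + 2 + 0 + 3 = 7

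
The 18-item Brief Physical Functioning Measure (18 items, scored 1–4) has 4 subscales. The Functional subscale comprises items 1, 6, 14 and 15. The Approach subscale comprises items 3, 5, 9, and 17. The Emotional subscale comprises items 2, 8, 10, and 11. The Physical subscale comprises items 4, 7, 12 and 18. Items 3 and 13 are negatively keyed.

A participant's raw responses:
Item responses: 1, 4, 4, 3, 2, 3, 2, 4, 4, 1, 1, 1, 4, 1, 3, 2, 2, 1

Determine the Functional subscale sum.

Functional items: 1, 6, 14, 15.
  item 1: 1
  item 6: 3
  item 14: 1
  item 15: 3
Sum = 1 + 3 + 1 + 3 = 8

8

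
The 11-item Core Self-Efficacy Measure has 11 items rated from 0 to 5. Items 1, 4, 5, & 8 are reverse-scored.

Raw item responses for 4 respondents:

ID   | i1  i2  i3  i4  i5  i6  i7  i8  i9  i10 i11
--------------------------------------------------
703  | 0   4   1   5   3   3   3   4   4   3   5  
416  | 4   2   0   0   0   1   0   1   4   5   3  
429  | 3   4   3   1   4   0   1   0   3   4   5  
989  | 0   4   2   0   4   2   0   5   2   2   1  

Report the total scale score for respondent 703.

31

Respondent 703 raw: 0, 4, 1, 5, 3, 3, 3, 4, 4, 3, 5.
Reverse-coded (reverse-coded value = 5 − response):
  item 1: 5 − 0 = 5
  item 2: 4
  item 3: 1
  item 4: 5 − 5 = 0
  item 5: 5 − 3 = 2
  item 6: 3
  item 7: 3
  item 8: 5 − 4 = 1
  item 9: 4
  item 10: 3
  item 11: 5
Sum = 5 + 4 + 1 + 0 + 2 + 3 + 3 + 1 + 4 + 3 + 5 = 31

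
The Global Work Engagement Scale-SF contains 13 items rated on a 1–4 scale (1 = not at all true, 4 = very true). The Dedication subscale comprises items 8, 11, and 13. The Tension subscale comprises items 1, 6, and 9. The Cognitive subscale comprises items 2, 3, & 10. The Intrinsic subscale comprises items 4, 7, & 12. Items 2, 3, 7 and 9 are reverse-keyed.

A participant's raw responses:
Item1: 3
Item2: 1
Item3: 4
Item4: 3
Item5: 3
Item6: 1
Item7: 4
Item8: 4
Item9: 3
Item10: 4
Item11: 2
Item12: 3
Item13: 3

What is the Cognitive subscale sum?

Cognitive items: 2, 3, 10.
Of these, items 2 & 3 are reverse-keyed; reverse-coded value = 5 − response.
  item 2: 5 − 1 = 4
  item 3: 5 − 4 = 1
  item 10: 4
Sum = 4 + 1 + 4 = 9

9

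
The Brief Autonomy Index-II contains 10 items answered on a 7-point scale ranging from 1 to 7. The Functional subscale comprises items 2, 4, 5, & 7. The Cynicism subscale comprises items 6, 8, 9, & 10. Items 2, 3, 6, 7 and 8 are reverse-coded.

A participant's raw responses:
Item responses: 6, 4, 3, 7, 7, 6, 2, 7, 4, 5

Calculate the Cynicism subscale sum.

12

Cynicism items: 6, 8, 9, 10.
Of these, items 6 and 8 are reverse-coded; on a 1–7 scale, reversed = 8 − raw.
  item 6: 8 − 6 = 2
  item 8: 8 − 7 = 1
  item 9: 4
  item 10: 5
Sum = 2 + 1 + 4 + 5 = 12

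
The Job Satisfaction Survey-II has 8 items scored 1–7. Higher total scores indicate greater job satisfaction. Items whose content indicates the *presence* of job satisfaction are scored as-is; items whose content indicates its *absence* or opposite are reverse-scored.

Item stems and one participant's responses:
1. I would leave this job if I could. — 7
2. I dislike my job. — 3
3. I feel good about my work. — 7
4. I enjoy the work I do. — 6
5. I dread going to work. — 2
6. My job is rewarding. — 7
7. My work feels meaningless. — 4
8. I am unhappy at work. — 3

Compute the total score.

41

Items 1, 2, 5, 7, 8 describe the absence/opposite of job satisfaction → reverse-score.
on a 1–7 scale, reversed = 8 − raw.
  item 1: 8 − 7 = 1
  item 2: 8 − 3 = 5
  item 3: 7
  item 4: 6
  item 5: 8 − 2 = 6
  item 6: 7
  item 7: 8 − 4 = 4
  item 8: 8 − 3 = 5
Total = 1 + 5 + 7 + 6 + 6 + 7 + 4 + 5 = 41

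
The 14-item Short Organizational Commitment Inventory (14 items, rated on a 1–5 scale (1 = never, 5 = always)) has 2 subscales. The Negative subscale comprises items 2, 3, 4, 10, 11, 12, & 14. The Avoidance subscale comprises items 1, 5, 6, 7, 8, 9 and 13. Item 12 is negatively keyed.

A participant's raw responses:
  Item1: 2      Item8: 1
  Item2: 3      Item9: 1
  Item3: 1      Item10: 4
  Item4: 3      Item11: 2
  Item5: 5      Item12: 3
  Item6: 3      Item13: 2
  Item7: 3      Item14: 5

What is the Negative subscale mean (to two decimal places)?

Negative items: 2, 3, 4, 10, 11, 12, 14.
Of these, item 12 is negatively keyed; reverse-coded value = 6 − response.
  item 2: 3
  item 3: 1
  item 4: 3
  item 10: 4
  item 11: 2
  item 12: 6 − 3 = 3
  item 14: 5
Sum = 3 + 1 + 3 + 4 + 2 + 3 + 5 = 21
Mean = 21 / 7 = 3.00

3.00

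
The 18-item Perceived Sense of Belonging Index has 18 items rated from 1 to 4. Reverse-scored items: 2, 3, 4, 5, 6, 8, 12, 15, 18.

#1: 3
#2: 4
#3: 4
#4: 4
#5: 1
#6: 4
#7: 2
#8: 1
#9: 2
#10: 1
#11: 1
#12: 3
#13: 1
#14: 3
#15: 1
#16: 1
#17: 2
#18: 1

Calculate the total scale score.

Reverse-scored items use 5 − raw:
  item 2: 5 − 4 = 1
  item 3: 5 − 4 = 1
  item 4: 5 − 4 = 1
  item 5: 5 − 1 = 4
  item 6: 5 − 4 = 1
  item 8: 5 − 1 = 4
  item 12: 5 − 3 = 2
  item 15: 5 − 1 = 4
  item 18: 5 − 1 = 4
Scored items: 3, 1, 1, 1, 4, 1, 2, 4, 2, 1, 1, 2, 1, 3, 4, 1, 2, 4
Total = 3 + 1 + 1 + 1 + 4 + 1 + 2 + 4 + 2 + 1 + 1 + 2 + 1 + 3 + 4 + 1 + 2 + 4 = 38

38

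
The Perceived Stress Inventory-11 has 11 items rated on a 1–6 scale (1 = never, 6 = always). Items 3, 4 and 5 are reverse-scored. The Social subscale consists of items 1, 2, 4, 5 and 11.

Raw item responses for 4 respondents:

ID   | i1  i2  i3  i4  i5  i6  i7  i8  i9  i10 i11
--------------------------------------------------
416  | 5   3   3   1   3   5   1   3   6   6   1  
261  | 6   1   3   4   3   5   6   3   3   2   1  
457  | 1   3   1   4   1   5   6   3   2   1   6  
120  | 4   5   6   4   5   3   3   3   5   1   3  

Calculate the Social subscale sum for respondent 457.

19

Respondent 457 raw: 1, 3, 1, 4, 1, 5, 6, 3, 2, 1, 6.
Social items: 1, 2, 4, 5, 11.
Reverse-coded (reverse-coded value = 7 − response):
  item 1: 1
  item 2: 3
  item 4: 7 − 4 = 3
  item 5: 7 − 1 = 6
  item 11: 6
Sum = 1 + 3 + 3 + 6 + 6 = 19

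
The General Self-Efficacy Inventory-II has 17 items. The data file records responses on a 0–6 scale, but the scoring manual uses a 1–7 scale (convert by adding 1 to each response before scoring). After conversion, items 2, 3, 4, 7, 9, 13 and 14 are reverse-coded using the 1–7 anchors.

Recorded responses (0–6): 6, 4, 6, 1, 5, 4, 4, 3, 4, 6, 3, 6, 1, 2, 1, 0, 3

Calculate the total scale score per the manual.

Convert to 1–7: 7, 5, 7, 2, 6, 5, 5, 4, 5, 7, 4, 7, 2, 3, 2, 1, 4
Reverse-coded (reverse-coded value = 8 − response):
  item 2: 8 − 5 = 3
  item 3: 8 − 7 = 1
  item 4: 8 − 2 = 6
  item 7: 8 − 5 = 3
  item 9: 8 − 5 = 3
  item 13: 8 − 2 = 6
  item 14: 8 − 3 = 5
Scored: 7, 3, 1, 6, 6, 5, 3, 4, 3, 7, 4, 7, 6, 5, 2, 1, 4
Total = 74

74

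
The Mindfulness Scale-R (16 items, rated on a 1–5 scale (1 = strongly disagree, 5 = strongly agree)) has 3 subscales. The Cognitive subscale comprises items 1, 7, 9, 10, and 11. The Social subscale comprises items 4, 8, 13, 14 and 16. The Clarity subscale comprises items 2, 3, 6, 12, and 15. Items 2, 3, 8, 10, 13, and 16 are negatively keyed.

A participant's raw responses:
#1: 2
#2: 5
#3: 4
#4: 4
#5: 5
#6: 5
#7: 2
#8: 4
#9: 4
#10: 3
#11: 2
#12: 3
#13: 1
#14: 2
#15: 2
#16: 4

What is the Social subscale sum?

Social items: 4, 8, 13, 14, 16.
Of these, items 8, 13, & 16 are negatively keyed; on a 1–5 scale, reversed = 6 − raw.
  item 4: 4
  item 8: 6 − 4 = 2
  item 13: 6 − 1 = 5
  item 14: 2
  item 16: 6 − 4 = 2
Sum = 4 + 2 + 5 + 2 + 2 = 15

15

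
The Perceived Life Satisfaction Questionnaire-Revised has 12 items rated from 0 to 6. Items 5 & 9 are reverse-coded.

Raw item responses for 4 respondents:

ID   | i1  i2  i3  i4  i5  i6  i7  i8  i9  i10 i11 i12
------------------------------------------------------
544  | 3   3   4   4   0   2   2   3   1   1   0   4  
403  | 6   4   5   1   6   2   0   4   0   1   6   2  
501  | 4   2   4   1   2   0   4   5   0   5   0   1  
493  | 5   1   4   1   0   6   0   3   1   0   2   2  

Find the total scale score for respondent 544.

37

Respondent 544 raw: 3, 3, 4, 4, 0, 2, 2, 3, 1, 1, 0, 4.
Reverse-coded (on a 0–6 scale, reversed = 6 − raw):
  item 1: 3
  item 2: 3
  item 3: 4
  item 4: 4
  item 5: 6 − 0 = 6
  item 6: 2
  item 7: 2
  item 8: 3
  item 9: 6 − 1 = 5
  item 10: 1
  item 11: 0
  item 12: 4
Sum = 3 + 3 + 4 + 4 + 6 + 2 + 2 + 3 + 5 + 1 + 0 + 4 = 37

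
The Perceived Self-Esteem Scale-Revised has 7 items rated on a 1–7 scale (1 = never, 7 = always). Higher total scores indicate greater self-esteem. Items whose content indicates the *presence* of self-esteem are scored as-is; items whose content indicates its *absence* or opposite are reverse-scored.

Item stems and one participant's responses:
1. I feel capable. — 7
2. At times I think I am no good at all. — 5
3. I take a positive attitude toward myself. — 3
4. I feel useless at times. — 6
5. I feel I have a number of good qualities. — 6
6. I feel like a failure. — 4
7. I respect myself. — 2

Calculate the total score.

27

Items 2, 4, 6 describe the absence/opposite of self-esteem → reverse-score.
reversed = (1+7) − raw = 8 − raw.
  item 1: 7
  item 2: 8 − 5 = 3
  item 3: 3
  item 4: 8 − 6 = 2
  item 5: 6
  item 6: 8 − 4 = 4
  item 7: 2
Total = 7 + 3 + 3 + 2 + 6 + 4 + 2 = 27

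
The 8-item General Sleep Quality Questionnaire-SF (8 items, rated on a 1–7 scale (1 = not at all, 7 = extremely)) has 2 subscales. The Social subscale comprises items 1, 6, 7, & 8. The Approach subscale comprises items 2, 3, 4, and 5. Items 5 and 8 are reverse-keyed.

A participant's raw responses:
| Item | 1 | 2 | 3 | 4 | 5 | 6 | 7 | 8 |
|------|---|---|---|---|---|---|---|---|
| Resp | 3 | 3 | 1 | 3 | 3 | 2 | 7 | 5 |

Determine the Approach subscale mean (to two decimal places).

3.00

Approach items: 2, 3, 4, 5.
Of these, item 5 is reverse-keyed; reversed = (1+7) − raw = 8 − raw.
  item 2: 3
  item 3: 1
  item 4: 3
  item 5: 8 − 3 = 5
Sum = 3 + 1 + 3 + 5 = 12
Mean = 12 / 4 = 3.00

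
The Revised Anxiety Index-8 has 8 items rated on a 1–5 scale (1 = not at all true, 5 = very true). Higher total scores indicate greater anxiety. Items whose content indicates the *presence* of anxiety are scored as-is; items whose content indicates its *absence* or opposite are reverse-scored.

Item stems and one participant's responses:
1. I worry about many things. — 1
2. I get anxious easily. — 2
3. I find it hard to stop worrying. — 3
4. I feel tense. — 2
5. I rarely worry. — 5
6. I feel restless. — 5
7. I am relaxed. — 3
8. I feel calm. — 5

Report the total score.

Items 5, 7, 8 describe the absence/opposite of anxiety → reverse-score.
on a 1–5 scale, reversed = 6 − raw.
  item 1: 1
  item 2: 2
  item 3: 3
  item 4: 2
  item 5: 6 − 5 = 1
  item 6: 5
  item 7: 6 − 3 = 3
  item 8: 6 − 5 = 1
Total = 1 + 2 + 3 + 2 + 1 + 5 + 3 + 1 = 18

18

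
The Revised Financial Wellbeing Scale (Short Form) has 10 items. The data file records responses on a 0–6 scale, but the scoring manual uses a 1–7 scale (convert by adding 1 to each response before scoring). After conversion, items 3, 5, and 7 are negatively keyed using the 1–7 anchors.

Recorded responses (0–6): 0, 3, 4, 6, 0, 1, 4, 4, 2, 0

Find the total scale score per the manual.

Convert to 1–7: 1, 4, 5, 7, 1, 2, 5, 5, 3, 1
Reverse-coded (reversed = (1+7) − raw = 8 − raw):
  item 3: 8 − 5 = 3
  item 5: 8 − 1 = 7
  item 7: 8 − 5 = 3
Scored: 1, 4, 3, 7, 7, 2, 3, 5, 3, 1
Total = 36

36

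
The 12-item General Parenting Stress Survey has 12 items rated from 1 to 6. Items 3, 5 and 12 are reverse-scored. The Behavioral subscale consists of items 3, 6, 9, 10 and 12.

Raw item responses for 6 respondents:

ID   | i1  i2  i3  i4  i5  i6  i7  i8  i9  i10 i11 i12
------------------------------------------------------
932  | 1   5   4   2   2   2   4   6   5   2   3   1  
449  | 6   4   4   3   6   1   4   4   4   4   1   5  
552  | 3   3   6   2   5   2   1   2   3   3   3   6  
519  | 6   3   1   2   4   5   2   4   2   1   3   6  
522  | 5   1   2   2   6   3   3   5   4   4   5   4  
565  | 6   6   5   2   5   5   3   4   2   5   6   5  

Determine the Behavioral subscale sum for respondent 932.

18

Respondent 932 raw: 1, 5, 4, 2, 2, 2, 4, 6, 5, 2, 3, 1.
Behavioral items: 3, 6, 9, 10, 12.
Reverse-coded (reversed = (1+6) − raw = 7 − raw):
  item 3: 7 − 4 = 3
  item 6: 2
  item 9: 5
  item 10: 2
  item 12: 7 − 1 = 6
Sum = 3 + 2 + 5 + 2 + 6 = 18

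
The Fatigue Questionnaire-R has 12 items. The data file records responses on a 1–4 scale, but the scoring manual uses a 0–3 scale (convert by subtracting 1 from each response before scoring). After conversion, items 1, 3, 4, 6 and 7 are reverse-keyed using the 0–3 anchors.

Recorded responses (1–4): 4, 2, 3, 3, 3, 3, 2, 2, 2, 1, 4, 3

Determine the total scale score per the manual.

15

Convert to 0–3: 3, 1, 2, 2, 2, 2, 1, 1, 1, 0, 3, 2
Reverse-coded (reversed = (0+3) − raw = 3 − raw):
  item 1: 3 − 3 = 0
  item 3: 3 − 2 = 1
  item 4: 3 − 2 = 1
  item 6: 3 − 2 = 1
  item 7: 3 − 1 = 2
Scored: 0, 1, 1, 1, 2, 1, 2, 1, 1, 0, 3, 2
Total = 15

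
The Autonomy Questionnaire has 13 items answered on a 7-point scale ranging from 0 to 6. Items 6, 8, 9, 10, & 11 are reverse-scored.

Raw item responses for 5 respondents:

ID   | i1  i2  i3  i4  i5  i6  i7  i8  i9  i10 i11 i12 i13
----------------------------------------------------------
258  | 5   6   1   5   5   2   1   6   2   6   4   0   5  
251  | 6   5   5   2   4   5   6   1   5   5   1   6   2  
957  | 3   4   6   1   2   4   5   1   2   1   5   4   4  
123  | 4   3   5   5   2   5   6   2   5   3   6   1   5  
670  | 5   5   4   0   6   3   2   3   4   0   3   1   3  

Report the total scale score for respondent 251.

49

Respondent 251 raw: 6, 5, 5, 2, 4, 5, 6, 1, 5, 5, 1, 6, 2.
Reverse-coded (on a 0–6 scale, reversed = 6 − raw):
  item 1: 6
  item 2: 5
  item 3: 5
  item 4: 2
  item 5: 4
  item 6: 6 − 5 = 1
  item 7: 6
  item 8: 6 − 1 = 5
  item 9: 6 − 5 = 1
  item 10: 6 − 5 = 1
  item 11: 6 − 1 = 5
  item 12: 6
  item 13: 2
Sum = 6 + 5 + 5 + 2 + 4 + 1 + 6 + 5 + 1 + 1 + 5 + 6 + 2 = 49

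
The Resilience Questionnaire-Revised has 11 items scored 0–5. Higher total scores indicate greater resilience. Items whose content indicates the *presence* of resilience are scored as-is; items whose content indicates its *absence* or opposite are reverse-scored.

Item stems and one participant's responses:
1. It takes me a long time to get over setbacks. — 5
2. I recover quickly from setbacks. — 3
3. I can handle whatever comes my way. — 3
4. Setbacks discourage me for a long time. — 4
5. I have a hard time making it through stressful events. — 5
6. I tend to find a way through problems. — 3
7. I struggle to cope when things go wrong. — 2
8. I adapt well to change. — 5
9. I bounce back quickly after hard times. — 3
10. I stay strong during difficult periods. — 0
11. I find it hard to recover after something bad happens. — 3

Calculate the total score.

23

Items 1, 4, 5, 7, 11 describe the absence/opposite of resilience → reverse-score.
on a 0–5 scale, reversed = 5 − raw.
  item 1: 5 − 5 = 0
  item 2: 3
  item 3: 3
  item 4: 5 − 4 = 1
  item 5: 5 − 5 = 0
  item 6: 3
  item 7: 5 − 2 = 3
  item 8: 5
  item 9: 3
  item 10: 0
  item 11: 5 − 3 = 2
Total = 0 + 3 + 3 + 1 + 0 + 3 + 3 + 5 + 3 + 0 + 2 = 23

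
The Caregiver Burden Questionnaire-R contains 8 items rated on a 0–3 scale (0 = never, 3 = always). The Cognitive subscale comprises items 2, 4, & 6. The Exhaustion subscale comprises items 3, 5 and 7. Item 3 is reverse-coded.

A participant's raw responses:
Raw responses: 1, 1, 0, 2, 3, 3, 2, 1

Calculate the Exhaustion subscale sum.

Exhaustion items: 3, 5, 7.
Of these, item 3 is reverse-coded; on a 0–3 scale, reversed = 3 − raw.
  item 3: 3 − 0 = 3
  item 5: 3
  item 7: 2
Sum = 3 + 3 + 2 = 8

8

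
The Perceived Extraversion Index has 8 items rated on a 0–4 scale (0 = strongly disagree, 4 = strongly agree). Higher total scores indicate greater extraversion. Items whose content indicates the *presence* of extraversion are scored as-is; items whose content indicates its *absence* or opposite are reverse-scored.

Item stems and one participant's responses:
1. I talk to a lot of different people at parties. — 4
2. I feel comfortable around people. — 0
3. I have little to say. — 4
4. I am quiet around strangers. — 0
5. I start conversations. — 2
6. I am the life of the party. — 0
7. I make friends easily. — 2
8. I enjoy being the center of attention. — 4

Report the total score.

16

Items 3, 4 describe the absence/opposite of extraversion → reverse-score.
reversed = (0+4) − raw = 4 − raw.
  item 1: 4
  item 2: 0
  item 3: 4 − 4 = 0
  item 4: 4 − 0 = 4
  item 5: 2
  item 6: 0
  item 7: 2
  item 8: 4
Total = 4 + 0 + 0 + 4 + 2 + 0 + 2 + 4 = 16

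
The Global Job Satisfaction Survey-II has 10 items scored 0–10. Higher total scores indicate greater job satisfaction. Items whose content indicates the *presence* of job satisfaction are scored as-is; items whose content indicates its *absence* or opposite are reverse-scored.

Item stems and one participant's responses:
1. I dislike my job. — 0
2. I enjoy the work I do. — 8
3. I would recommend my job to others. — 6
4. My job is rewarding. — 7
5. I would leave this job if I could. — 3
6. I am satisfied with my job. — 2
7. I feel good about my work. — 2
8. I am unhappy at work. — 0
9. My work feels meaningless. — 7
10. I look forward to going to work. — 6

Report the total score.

Items 1, 5, 8, 9 describe the absence/opposite of job satisfaction → reverse-score.
reversed = (0+10) − raw = 10 − raw.
  item 1: 10 − 0 = 10
  item 2: 8
  item 3: 6
  item 4: 7
  item 5: 10 − 3 = 7
  item 6: 2
  item 7: 2
  item 8: 10 − 0 = 10
  item 9: 10 − 7 = 3
  item 10: 6
Total = 10 + 8 + 6 + 7 + 7 + 2 + 2 + 10 + 3 + 6 = 61

61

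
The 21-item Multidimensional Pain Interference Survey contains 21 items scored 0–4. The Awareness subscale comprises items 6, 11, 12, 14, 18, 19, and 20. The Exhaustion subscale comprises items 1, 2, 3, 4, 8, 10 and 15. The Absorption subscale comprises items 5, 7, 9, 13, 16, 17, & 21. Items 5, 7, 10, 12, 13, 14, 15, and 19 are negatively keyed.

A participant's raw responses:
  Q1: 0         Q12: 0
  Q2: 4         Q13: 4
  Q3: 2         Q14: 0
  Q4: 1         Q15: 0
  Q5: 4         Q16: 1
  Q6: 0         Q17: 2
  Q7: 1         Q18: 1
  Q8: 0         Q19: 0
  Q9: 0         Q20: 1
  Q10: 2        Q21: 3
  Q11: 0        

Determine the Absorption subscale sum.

Absorption items: 5, 7, 9, 13, 16, 17, 21.
Of these, items 5, 7, & 13 are negatively keyed; reversed = (0+4) − raw = 4 − raw.
  item 5: 4 − 4 = 0
  item 7: 4 − 1 = 3
  item 9: 0
  item 13: 4 − 4 = 0
  item 16: 1
  item 17: 2
  item 21: 3
Sum = 0 + 3 + 0 + 0 + 1 + 2 + 3 = 9

9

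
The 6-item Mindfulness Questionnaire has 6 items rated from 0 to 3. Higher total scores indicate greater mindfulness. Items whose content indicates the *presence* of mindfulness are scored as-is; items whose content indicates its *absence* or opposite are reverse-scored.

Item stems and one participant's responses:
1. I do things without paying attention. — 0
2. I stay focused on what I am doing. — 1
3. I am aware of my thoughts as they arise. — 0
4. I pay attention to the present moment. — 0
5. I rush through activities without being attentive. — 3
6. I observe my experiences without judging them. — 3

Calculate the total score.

Items 1, 5 describe the absence/opposite of mindfulness → reverse-score.
on a 0–3 scale, reversed = 3 − raw.
  item 1: 3 − 0 = 3
  item 2: 1
  item 3: 0
  item 4: 0
  item 5: 3 − 3 = 0
  item 6: 3
Total = 3 + 1 + 0 + 0 + 0 + 3 = 7

7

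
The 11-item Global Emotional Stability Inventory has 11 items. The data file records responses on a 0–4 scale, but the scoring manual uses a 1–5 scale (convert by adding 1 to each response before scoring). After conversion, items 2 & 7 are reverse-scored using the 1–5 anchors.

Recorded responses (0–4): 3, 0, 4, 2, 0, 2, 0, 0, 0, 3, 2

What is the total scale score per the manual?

35

Convert to 1–5: 4, 1, 5, 3, 1, 3, 1, 1, 1, 4, 3
Reverse-coded (reverse-coded value = 6 − response):
  item 2: 6 − 1 = 5
  item 7: 6 − 1 = 5
Scored: 4, 5, 5, 3, 1, 3, 5, 1, 1, 4, 3
Total = 35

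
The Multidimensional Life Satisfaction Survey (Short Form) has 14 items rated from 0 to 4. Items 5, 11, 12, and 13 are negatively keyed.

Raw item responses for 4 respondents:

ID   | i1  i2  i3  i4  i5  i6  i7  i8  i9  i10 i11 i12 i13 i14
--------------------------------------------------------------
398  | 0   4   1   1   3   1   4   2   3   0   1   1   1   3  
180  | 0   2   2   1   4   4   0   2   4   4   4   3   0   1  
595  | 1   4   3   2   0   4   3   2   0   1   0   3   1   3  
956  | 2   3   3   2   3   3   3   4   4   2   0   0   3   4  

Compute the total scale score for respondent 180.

Respondent 180 raw: 0, 2, 2, 1, 4, 4, 0, 2, 4, 4, 4, 3, 0, 1.
Reverse-coded (reversed = (0+4) − raw = 4 − raw):
  item 1: 0
  item 2: 2
  item 3: 2
  item 4: 1
  item 5: 4 − 4 = 0
  item 6: 4
  item 7: 0
  item 8: 2
  item 9: 4
  item 10: 4
  item 11: 4 − 4 = 0
  item 12: 4 − 3 = 1
  item 13: 4 − 0 = 4
  item 14: 1
Sum = 0 + 2 + 2 + 1 + 0 + 4 + 0 + 2 + 4 + 4 + 0 + 1 + 4 + 1 = 25

25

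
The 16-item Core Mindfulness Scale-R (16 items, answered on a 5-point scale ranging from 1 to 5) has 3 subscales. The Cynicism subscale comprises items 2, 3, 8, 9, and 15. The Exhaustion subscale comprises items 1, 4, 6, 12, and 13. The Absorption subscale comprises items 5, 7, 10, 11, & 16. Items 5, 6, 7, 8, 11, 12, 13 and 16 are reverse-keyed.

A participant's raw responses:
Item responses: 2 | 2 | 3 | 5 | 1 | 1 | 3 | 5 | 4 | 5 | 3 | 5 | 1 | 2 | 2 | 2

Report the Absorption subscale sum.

20

Absorption items: 5, 7, 10, 11, 16.
Of these, items 5, 7, 11, & 16 are reverse-keyed; reversed = (1+5) − raw = 6 − raw.
  item 5: 6 − 1 = 5
  item 7: 6 − 3 = 3
  item 10: 5
  item 11: 6 − 3 = 3
  item 16: 6 − 2 = 4
Sum = 5 + 3 + 5 + 3 + 4 = 20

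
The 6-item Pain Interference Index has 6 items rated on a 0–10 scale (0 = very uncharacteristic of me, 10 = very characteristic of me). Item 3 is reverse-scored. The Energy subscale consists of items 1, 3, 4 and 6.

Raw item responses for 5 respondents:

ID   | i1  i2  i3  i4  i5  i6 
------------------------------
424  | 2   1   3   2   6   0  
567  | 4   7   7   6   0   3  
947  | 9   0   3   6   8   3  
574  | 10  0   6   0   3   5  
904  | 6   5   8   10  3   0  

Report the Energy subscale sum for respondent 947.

Respondent 947 raw: 9, 0, 3, 6, 8, 3.
Energy items: 1, 3, 4, 6.
Reverse-coded (reversed = (0+10) − raw = 10 − raw):
  item 1: 9
  item 3: 10 − 3 = 7
  item 4: 6
  item 6: 3
Sum = 9 + 7 + 6 + 3 = 25

25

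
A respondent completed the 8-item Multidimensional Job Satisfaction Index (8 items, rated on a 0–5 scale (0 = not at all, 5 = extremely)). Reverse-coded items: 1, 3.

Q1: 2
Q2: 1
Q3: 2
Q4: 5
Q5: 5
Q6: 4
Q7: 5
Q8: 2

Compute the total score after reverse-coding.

Reversing items 1 & 3 with 5 − raw:
Total = (5−2) + 1 + (5−2) + 5 + 5 + 4 + 5 + 2
      = 3 + 1 + 3 + 5 + 5 + 4 + 5 + 2 = 28

28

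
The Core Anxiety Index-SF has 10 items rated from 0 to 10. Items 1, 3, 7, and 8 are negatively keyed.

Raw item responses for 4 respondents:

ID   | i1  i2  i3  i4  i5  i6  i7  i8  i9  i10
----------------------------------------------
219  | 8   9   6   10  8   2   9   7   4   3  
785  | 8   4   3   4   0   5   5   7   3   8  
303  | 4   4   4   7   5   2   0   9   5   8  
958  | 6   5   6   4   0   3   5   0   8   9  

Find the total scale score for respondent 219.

46

Respondent 219 raw: 8, 9, 6, 10, 8, 2, 9, 7, 4, 3.
Reverse-coded (reverse-coded value = 10 − response):
  item 1: 10 − 8 = 2
  item 2: 9
  item 3: 10 − 6 = 4
  item 4: 10
  item 5: 8
  item 6: 2
  item 7: 10 − 9 = 1
  item 8: 10 − 7 = 3
  item 9: 4
  item 10: 3
Sum = 2 + 9 + 4 + 10 + 8 + 2 + 1 + 3 + 4 + 3 = 46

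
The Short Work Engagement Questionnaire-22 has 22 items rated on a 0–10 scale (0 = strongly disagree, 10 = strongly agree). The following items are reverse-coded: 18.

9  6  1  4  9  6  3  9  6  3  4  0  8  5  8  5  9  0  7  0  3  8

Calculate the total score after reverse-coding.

123

Reverse-coded items use 10 − raw:
  item 18: 10 − 0 = 10
After reverse-coding: 9, 6, 1, 4, 9, 6, 3, 9, 6, 3, 4, 0, 8, 5, 8, 5, 9, 10, 7, 0, 3, 8
Total = 9 + 6 + 1 + 4 + 9 + 6 + 3 + 9 + 6 + 3 + 4 + 0 + 8 + 5 + 8 + 5 + 9 + 10 + 7 + 0 + 3 + 8 = 123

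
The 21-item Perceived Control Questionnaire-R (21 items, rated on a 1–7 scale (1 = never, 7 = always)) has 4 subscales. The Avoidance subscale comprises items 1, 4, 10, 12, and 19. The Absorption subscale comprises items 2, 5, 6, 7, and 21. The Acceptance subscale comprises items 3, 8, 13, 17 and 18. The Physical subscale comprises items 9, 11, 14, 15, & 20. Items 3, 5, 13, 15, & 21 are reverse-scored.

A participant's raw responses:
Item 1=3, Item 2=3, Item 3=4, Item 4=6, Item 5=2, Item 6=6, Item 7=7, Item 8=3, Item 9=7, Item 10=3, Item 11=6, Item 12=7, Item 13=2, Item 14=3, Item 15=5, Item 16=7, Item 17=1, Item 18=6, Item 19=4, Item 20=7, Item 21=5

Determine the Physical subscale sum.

Physical items: 9, 11, 14, 15, 20.
Of these, item 15 is reverse-scored; reverse-coded value = 8 − response.
  item 9: 7
  item 11: 6
  item 14: 3
  item 15: 8 − 5 = 3
  item 20: 7
Sum = 7 + 6 + 3 + 3 + 7 = 26

26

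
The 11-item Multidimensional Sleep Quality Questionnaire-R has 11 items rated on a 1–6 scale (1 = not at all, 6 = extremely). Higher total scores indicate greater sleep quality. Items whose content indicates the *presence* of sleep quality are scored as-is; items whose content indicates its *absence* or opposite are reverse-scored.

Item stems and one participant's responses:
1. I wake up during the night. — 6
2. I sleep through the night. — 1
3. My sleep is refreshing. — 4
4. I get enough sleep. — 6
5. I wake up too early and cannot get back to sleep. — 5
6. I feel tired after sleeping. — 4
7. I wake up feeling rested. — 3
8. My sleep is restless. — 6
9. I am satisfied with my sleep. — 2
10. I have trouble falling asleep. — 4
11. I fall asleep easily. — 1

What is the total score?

Items 1, 5, 6, 8, 10 describe the absence/opposite of sleep quality → reverse-score.
reversed = (1+6) − raw = 7 − raw.
  item 1: 7 − 6 = 1
  item 2: 1
  item 3: 4
  item 4: 6
  item 5: 7 − 5 = 2
  item 6: 7 − 4 = 3
  item 7: 3
  item 8: 7 − 6 = 1
  item 9: 2
  item 10: 7 − 4 = 3
  item 11: 1
Total = 1 + 1 + 4 + 6 + 2 + 3 + 3 + 1 + 2 + 3 + 1 = 27

27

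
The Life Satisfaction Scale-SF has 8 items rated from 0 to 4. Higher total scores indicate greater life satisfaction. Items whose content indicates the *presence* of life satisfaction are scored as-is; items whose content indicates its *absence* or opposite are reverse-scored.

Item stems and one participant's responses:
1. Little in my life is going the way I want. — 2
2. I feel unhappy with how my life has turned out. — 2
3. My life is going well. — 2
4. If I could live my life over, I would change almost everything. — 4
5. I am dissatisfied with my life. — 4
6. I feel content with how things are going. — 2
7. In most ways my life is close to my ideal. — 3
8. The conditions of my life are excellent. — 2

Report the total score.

13

Items 1, 2, 4, 5 describe the absence/opposite of life satisfaction → reverse-score.
reversed = (0+4) − raw = 4 − raw.
  item 1: 4 − 2 = 2
  item 2: 4 − 2 = 2
  item 3: 2
  item 4: 4 − 4 = 0
  item 5: 4 − 4 = 0
  item 6: 2
  item 7: 3
  item 8: 2
Total = 2 + 2 + 2 + 0 + 0 + 2 + 3 + 2 = 13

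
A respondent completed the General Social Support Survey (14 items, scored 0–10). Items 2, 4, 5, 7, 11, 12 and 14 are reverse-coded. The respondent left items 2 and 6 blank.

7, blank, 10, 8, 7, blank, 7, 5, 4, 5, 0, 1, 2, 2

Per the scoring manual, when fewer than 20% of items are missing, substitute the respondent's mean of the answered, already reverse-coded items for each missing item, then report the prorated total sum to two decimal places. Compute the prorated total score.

Reverse-coded (reverse-coded value = 10 − response):
  item 4: 10 − 8 = 2
  item 5: 10 − 7 = 3
  item 7: 10 − 7 = 3
  item 11: 10 − 0 = 10
  item 12: 10 − 1 = 9
  item 14: 10 − 2 = 8
Completed scored items (12 of 14): 7, 10, 2, 3, 3, 5, 4, 5, 10, 9, 2, 8; sum = 68.
Person mean = 68 / 12 ≈ 5.6667
Prorated total = (68 / 12) × 14 = 79.33 (to 2 dp)

79.33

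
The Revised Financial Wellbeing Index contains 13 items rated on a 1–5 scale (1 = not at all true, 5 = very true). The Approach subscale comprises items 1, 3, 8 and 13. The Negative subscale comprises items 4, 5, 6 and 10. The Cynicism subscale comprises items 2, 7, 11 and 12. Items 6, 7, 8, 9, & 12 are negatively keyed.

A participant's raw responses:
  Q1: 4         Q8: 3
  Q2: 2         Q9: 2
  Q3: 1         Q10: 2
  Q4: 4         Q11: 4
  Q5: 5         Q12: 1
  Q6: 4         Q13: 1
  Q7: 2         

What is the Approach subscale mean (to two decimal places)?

2.25

Approach items: 1, 3, 8, 13.
Of these, item 8 is negatively keyed; on a 1–5 scale, reversed = 6 − raw.
  item 1: 4
  item 3: 1
  item 8: 6 − 3 = 3
  item 13: 1
Sum = 4 + 1 + 3 + 1 = 9
Mean = 9 / 4 = 2.25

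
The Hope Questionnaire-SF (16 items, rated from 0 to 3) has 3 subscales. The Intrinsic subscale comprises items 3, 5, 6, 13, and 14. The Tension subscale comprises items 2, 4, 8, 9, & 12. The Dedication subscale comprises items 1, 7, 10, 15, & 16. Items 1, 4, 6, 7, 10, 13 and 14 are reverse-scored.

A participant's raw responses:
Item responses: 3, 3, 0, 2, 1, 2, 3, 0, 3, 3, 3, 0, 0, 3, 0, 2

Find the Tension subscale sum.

7

Tension items: 2, 4, 8, 9, 12.
Of these, item 4 is reverse-scored; reversed = (0+3) − raw = 3 − raw.
  item 2: 3
  item 4: 3 − 2 = 1
  item 8: 0
  item 9: 3
  item 12: 0
Sum = 3 + 1 + 0 + 3 + 0 = 7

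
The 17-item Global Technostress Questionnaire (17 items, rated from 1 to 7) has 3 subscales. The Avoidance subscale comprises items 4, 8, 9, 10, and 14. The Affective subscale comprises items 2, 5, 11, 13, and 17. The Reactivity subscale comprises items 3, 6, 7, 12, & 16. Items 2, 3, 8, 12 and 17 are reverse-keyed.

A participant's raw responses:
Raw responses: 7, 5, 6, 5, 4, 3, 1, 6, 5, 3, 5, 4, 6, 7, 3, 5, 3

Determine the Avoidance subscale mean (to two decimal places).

4.40

Avoidance items: 4, 8, 9, 10, 14.
Of these, item 8 is reverse-keyed; on a 1–7 scale, reversed = 8 − raw.
  item 4: 5
  item 8: 8 − 6 = 2
  item 9: 5
  item 10: 3
  item 14: 7
Sum = 5 + 2 + 5 + 3 + 7 = 22
Mean = 22 / 5 = 4.40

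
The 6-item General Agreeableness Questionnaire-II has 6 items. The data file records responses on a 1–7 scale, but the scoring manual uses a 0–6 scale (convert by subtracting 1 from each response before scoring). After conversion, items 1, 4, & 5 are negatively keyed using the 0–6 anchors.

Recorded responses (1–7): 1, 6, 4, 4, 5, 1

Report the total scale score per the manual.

Convert to 0–6: 0, 5, 3, 3, 4, 0
Reverse-coded (on a 0–6 scale, reversed = 6 − raw):
  item 1: 6 − 0 = 6
  item 4: 6 − 3 = 3
  item 5: 6 − 4 = 2
Scored: 6, 5, 3, 3, 2, 0
Total = 19

19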